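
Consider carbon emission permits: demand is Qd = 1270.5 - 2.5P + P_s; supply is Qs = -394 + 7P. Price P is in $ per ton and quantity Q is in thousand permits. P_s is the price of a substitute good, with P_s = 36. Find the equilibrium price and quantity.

With P_s = 36, demand is Qd = 1306.5 - 2.5P.
At equilibrium Qd = Qs, so 1306.5 - 2.5P = -394 + 7P; collecting terms, 1700.5 = 9.5P and P* = 179.
Substitute back: Q* = 1306.5 - 2.5(179) = 859.

P* = 179, Q* = 859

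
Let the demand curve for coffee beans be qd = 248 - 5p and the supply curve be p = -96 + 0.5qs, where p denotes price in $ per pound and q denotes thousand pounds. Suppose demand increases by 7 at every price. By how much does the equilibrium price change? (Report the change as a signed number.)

Δp = 1

Rewriting in direct form: qs = 192 + 2p.
Equating demand and supply, 248 - 5p = 192 + 2p gives 7p = 56, so p* = 8.
Plugging p* into demand: q* = 248 - 5(8) = 208.
After the shift, demand is qd = 255 - 5p.
New equilibrium: 63 = 7p, so p = 9 and q = 210.
Δp = 9 - 8 = 1.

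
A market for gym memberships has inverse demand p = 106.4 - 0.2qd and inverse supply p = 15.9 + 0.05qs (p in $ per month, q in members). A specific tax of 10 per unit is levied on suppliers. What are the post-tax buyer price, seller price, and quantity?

p_b = 42, p_s = 32, q = 322

Solving each curve for q: qd = 532 - 5p and qs = -318 + 20p.
Suppliers keep p_s = p_b - 10 per unit, so supply in terms of the buyer price is qs = -518 + 20p_b.
Market clearing requires 532 - 5p_b = -518 + 20p_b; hence 1050 = 25p_b and p_b = 42.
Then p_s = 42 - 10 = 32 and q = 532 - 5(42) = 322.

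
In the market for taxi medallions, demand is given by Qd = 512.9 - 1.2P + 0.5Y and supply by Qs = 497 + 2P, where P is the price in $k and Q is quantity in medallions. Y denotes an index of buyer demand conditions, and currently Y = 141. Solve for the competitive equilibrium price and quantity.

With Y = 141, demand is Qd = 583.4 - 1.2P.
Set Qd = Qs: 583.4 - 1.2P = 497 + 2P, so 86.4 = 3.2P and P* = 27.
Then Q* = 583.4 - 1.2(27) = 551.

P* = 27, Q* = 551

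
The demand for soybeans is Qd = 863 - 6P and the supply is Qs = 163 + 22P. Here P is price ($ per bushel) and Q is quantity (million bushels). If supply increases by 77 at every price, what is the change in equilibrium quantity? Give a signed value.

ΔQ = 16.5

Equating demand and supply, 863 - 6P = 163 + 22P gives 28P = 700, so P* = 25.
From the demand curve, Q* = 863 - 6(25) = 713.
After the shift, supply is Qs = 240 + 22P.
Re-solving, 28P = 623 gives P = 22.25 and Q = 729.5.
ΔQ = 729.5 - 713 = 16.5.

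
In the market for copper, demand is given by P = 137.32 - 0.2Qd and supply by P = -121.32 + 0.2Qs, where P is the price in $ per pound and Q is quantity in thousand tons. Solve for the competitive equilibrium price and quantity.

P* = 8, Q* = 646.6

In direct form, Qd = 686.6 - 5P and Qs = 606.6 + 5P.
Equating demand and supply, 686.6 - 5P = 606.6 + 5P gives 10P = 80, so P* = 8.
Substitute back: Q* = 686.6 - 5(8) = 646.6.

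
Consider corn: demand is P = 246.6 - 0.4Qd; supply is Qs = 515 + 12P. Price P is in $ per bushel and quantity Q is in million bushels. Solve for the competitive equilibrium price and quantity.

In direct form, Qd = 616.5 - 2.5P.
Set Qd = Qs: 616.5 - 2.5P = 515 + 12P, so 101.5 = 14.5P and P* = 7.
Then Q* = 616.5 - 2.5(7) = 599.

P* = 7, Q* = 599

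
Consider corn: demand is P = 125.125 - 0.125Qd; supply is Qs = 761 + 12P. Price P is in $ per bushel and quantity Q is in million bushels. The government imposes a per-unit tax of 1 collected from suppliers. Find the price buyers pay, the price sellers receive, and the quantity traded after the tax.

In direct form, Qd = 1001 - 8P.
Suppliers keep P_s = P_b - 1 per unit, so supply in terms of the buyer price is Qs = 749 + 12P_b.
Market clearing requires 1001 - 8P_b = 749 + 12P_b; hence 252 = 20P_b and P_b = 12.6.
So P_s = 11.6 and the quantity traded is Q = 1001 - 8(12.6) = 900.2.

P_b = 12.6, P_s = 11.6, Q = 900.2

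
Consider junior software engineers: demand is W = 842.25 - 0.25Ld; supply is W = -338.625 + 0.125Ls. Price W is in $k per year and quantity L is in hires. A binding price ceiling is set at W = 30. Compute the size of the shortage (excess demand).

In direct form, Ld = 3369 - 4W and Ls = 2709 + 8W.
With W fixed at 30, quantity demanded is 3249 and quantity supplied is 2949.
Shortage = Ld - Ls = 3249 - 2949 = 300.

Shortage = 300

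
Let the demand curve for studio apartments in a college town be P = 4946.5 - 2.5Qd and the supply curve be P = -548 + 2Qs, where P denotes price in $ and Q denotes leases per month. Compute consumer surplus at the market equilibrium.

Consumer surplus = 1863551.25

In direct form, Qd = 1978.6 - 0.4P and Qs = 274 + 0.5P.
Set Qd = Qs: 1978.6 - 0.4P = 274 + 0.5P, so 1704.6 = 0.9P and P* = 1894.
Substitute back: Q* = 1978.6 - 0.4(1894) = 1221.
Demand choke price (Qd = 0): P = 1978.6/0.4 = 4946.5. Consumer surplus = ½ × (4946.5 - 1894) × 1221 = 1863551.25.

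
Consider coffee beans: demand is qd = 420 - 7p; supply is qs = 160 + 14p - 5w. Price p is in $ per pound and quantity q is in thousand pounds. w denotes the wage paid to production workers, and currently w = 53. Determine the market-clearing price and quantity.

With w = 53, supply is qs = -105 + 14p.
The market clears where 420 - 7p = -105 + 14p. Rearranging, 21p = 525, hence p* = 25.
From the demand curve, q* = 420 - 7(25) = 245.

p* = 25, q* = 245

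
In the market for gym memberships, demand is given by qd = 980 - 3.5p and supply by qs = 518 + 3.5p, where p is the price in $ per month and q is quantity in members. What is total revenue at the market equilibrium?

Set qd = qs: 980 - 3.5p = 518 + 3.5p, so 462 = 7p and p* = 66.
Plugging p* into demand: q* = 980 - 3.5(66) = 749.
Total revenue = p* × q* = 66 × 749 = 49434.

Total revenue = 49434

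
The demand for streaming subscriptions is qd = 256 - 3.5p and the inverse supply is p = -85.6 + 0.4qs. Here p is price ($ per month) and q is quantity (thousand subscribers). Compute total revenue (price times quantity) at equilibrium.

Solving each curve for q: qs = 214 + 2.5p.
The market clears where 256 - 3.5p = 214 + 2.5p. Rearranging, 6p = 42, hence p* = 7.
Then q* = 256 - 3.5(7) = 231.5.
Total revenue = p* × q* = 7 × 231.5 = 1620.5.

Total revenue = 1620.5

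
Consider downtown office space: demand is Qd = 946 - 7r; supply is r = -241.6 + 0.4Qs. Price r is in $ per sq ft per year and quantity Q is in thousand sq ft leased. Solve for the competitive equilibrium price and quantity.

r* = 36, Q* = 694

Solving each curve for Q: Qs = 604 + 2.5r.
The market clears where 946 - 7r = 604 + 2.5r. Rearranging, 9.5r = 342, hence r* = 36.
Substitute back: Q* = 946 - 7(36) = 694.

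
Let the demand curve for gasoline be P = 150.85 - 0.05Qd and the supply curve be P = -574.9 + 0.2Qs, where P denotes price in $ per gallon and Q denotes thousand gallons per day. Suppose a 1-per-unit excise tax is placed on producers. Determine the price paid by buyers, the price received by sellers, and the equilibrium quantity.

P_b = 5.9, P_s = 4.9, Q = 2899

In direct form, Qd = 3017 - 20P and Qs = 2874.5 + 5P.
With a tax of 1 on producers, they supply based on the net price P_s = P_b - 1, so Qs = 2869.5 + 5P_b.
Set Qd = Qs: 3017 - 20P_b = 2869.5 + 5P_b, so 147.5 = 25P_b and P_b = 5.9.
Then P_s = 5.9 - 1 = 4.9 and Q = 3017 - 20(5.9) = 2899.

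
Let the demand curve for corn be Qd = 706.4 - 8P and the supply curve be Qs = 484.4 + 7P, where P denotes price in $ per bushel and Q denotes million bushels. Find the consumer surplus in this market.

Consumer surplus = 21609

The market clears where 706.4 - 8P = 484.4 + 7P. Rearranging, 15P = 222, hence P* = 14.8.
From the demand curve, Q* = 706.4 - 8(14.8) = 588.
Demand choke price (Qd = 0): P = 706.4/8 = 88.3. Consumer surplus = ½ × (88.3 - 14.8) × 588 = 21609.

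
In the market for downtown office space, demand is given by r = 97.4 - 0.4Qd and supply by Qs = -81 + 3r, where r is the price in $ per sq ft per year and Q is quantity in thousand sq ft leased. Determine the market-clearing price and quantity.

r* = 59, Q* = 96

Solving each curve for Q: Qd = 243.5 - 2.5r.
Equating demand and supply, 243.5 - 2.5r = -81 + 3r gives 5.5r = 324.5, so r* = 59.
From the demand curve, Q* = 243.5 - 2.5(59) = 96.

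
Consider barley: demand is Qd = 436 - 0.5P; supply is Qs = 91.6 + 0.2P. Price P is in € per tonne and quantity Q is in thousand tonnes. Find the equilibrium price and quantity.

Equating demand and supply, 436 - 0.5P = 91.6 + 0.2P gives 0.7P = 344.4, so P* = 492.
Plugging P* into demand: Q* = 436 - 0.5(492) = 190.

P* = 492, Q* = 190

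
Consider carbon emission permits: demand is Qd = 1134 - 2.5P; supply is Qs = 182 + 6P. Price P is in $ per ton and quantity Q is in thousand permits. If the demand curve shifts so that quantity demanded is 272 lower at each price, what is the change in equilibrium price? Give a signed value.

ΔP = -32

Set Qd = Qs: 1134 - 2.5P = 182 + 6P, so 952 = 8.5P and P* = 112.
From the demand curve, Q* = 1134 - 2.5(112) = 854.
After the shift, demand is Qd = 862 - 2.5P.
New equilibrium: 680 = 8.5P, so P = 80 and Q = 662.
ΔP = 80 - 112 = -32.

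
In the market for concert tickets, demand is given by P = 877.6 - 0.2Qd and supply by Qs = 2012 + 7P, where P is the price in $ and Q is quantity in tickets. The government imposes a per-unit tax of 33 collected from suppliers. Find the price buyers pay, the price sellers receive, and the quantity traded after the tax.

Inverting to quantity form: Qd = 4388 - 5P.
The tax drives a wedge P_b - P_s = 33. Substituting P_s = P_b - 33 into supply: Qs = 1781 + 7P_b.
Equate demand and the shifted supply: 4388 - 5P_b = 1781 + 7P_b, giving 12P_b = 2607, so P_b = 217.25.
So P_s = 184.25 and the quantity traded is Q = 4388 - 5(217.25) = 3301.75.

P_b = 217.25, P_s = 184.25, Q = 3301.75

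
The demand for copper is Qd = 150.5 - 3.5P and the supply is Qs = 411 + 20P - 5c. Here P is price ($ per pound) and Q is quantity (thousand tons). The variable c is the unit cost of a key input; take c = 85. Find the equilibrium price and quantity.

P* = 7, Q* = 126

With c = 85, supply is Qs = -14 + 20P.
Set Qd = Qs: 150.5 - 3.5P = -14 + 20P, so 164.5 = 23.5P and P* = 7.
From the demand curve, Q* = 150.5 - 3.5(7) = 126.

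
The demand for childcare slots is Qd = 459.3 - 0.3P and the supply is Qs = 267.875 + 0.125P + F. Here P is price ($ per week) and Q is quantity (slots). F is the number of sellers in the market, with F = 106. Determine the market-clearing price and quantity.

P* = 201, Q* = 399

With F = 106, supply is Qs = 373.875 + 0.125P.
At equilibrium Qd = Qs, so 459.3 - 0.3P = 373.875 + 0.125P; collecting terms, 85.425 = 0.425P and P* = 201.
Plugging P* into demand: Q* = 459.3 - 0.3(201) = 399.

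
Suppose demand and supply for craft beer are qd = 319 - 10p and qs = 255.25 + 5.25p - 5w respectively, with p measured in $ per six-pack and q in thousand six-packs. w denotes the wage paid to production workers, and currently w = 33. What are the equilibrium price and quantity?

With w = 33, supply is qs = 90.25 + 5.25p.
At equilibrium qd = qs, so 319 - 10p = 90.25 + 5.25p; collecting terms, 228.75 = 15.25p and p* = 15.
Plugging p* into demand: q* = 319 - 10(15) = 169.

p* = 15, q* = 169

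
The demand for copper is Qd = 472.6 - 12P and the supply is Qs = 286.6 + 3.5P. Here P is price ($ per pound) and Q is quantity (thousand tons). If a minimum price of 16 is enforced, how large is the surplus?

At P = 16: Qd = 280.6 and Qs = 342.6.
Surplus = Qs - Qd = 342.6 - 280.6 = 62.

Surplus = 62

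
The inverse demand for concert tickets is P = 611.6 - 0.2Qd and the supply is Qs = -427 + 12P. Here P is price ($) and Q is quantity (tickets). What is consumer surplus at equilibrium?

Consumer surplus = 413308.9

In direct form, Qd = 3058 - 5P.
The market clears where 3058 - 5P = -427 + 12P. Rearranging, 17P = 3485, hence P* = 205.
From the demand curve, Q* = 3058 - 5(205) = 2033.
Demand choke price (Qd = 0): P = 3058/5 = 611.6. Consumer surplus = ½ × (611.6 - 205) × 2033 = 413308.9.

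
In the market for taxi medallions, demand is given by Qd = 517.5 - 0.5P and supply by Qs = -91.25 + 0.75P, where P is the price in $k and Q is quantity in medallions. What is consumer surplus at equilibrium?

Consumer surplus = 75076

The market clears where 517.5 - 0.5P = -91.25 + 0.75P. Rearranging, 1.25P = 608.75, hence P* = 487.
Substitute back: Q* = 517.5 - 0.5(487) = 274.
Demand choke price (Qd = 0): P = 517.5/0.5 = 1035. Consumer surplus = ½ × (1035 - 487) × 274 = 75076.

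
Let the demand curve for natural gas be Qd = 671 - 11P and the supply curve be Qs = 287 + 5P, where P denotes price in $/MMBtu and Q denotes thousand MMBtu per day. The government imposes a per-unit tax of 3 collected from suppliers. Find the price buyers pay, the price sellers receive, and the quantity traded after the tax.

P_b = 24.9375, P_s = 21.9375, Q = 396.6875

The tax drives a wedge P_b - P_s = 3. Substituting P_s = P_b - 3 into supply: Qs = 272 + 5P_b.
Market clearing requires 671 - 11P_b = 272 + 5P_b; hence 399 = 16P_b and P_b = 24.9375.
So P_s = 21.9375 and the quantity traded is Q = 671 - 11(24.9375) = 396.6875.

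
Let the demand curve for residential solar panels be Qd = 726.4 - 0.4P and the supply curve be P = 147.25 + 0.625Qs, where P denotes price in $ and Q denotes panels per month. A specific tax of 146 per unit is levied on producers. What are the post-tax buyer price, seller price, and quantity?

P_b = 597.8, P_s = 451.8, Q = 487.28

In direct form, Qs = -235.6 + 1.6P.
With a tax of 146 on producers, they supply based on the net price P_s = P_b - 146, so Qs = -469.2 + 1.6P_b.
Set Qd = Qs: 726.4 - 0.4P_b = -469.2 + 1.6P_b, so 1195.6 = 2P_b and P_b = 597.8.
So P_s = 451.8 and the quantity traded is Q = 726.4 - 0.4(597.8) = 487.28.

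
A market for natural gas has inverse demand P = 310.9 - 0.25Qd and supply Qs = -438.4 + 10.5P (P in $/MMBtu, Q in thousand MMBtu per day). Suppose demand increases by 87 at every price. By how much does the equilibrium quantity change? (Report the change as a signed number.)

In direct form, Qd = 1243.6 - 4P.
Equating demand and supply, 1243.6 - 4P = -438.4 + 10.5P gives 14.5P = 1682, so P* = 116.
Plugging P* into demand: Q* = 1243.6 - 4(116) = 779.6.
After the shift, demand is Qd = 1330.6 - 4P.
New equilibrium: 1769 = 14.5P, so P = 122 and Q = 842.6.
ΔQ = 842.6 - 779.6 = 63.

ΔQ = 63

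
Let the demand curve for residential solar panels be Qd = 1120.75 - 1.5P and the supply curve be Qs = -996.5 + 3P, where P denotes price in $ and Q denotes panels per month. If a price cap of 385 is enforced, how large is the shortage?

With P fixed at 385, quantity demanded is 543.25 and quantity supplied is 158.5.
Shortage = Qd - Qs = 543.25 - 158.5 = 384.75.

Shortage = 384.75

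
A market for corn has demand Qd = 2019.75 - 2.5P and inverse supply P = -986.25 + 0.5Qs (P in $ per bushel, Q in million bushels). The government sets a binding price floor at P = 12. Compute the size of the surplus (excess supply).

Solving each curve for Q: Qs = 1972.5 + 2P.
At P = 12: Qd = 1989.75 and Qs = 1996.5.
Surplus = Qs - Qd = 1996.5 - 1989.75 = 6.75.

Surplus = 6.75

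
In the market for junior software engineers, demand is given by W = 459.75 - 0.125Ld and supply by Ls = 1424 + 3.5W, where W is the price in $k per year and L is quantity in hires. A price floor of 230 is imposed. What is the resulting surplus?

Surplus = 391

Inverting to quantity form: Ld = 3678 - 8W.
At W = 230: Ld = 1838 and Ls = 2229.
Surplus = Ls - Ld = 2229 - 1838 = 391.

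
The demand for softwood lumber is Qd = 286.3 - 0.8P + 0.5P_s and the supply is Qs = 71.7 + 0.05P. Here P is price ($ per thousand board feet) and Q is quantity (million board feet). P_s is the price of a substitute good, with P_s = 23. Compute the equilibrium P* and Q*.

P* = 266, Q* = 85

With P_s = 23, demand is Qd = 297.8 - 0.8P.
At equilibrium Qd = Qs, so 297.8 - 0.8P = 71.7 + 0.05P; collecting terms, 226.1 = 0.85P and P* = 266.
Plugging P* into demand: Q* = 297.8 - 0.8(266) = 85.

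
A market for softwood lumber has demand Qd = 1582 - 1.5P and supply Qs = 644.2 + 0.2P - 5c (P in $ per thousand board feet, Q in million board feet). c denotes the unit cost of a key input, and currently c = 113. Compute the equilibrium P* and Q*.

With c = 113, supply is Qs = 79.2 + 0.2P.
The market clears where 1582 - 1.5P = 79.2 + 0.2P. Rearranging, 1.7P = 1502.8, hence P* = 884.
Plugging P* into demand: Q* = 1582 - 1.5(884) = 256.

P* = 884, Q* = 256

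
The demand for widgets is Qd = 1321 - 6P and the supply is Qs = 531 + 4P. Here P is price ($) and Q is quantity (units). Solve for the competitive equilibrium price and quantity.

P* = 79, Q* = 847

Equating demand and supply, 1321 - 6P = 531 + 4P gives 10P = 790, so P* = 79.
Then Q* = 1321 - 6(79) = 847.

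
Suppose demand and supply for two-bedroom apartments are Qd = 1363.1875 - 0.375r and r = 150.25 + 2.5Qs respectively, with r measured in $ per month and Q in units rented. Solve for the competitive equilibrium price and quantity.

Rewriting in direct form: Qs = -60.1 + 0.4r.
At equilibrium Qd = Qs, so 1363.1875 - 0.375r = -60.1 + 0.4r; collecting terms, 1423.2875 = 0.775r and r* = 1836.5.
Then Q* = 1363.1875 - 0.375(1836.5) = 674.5.

r* = 1836.5, Q* = 674.5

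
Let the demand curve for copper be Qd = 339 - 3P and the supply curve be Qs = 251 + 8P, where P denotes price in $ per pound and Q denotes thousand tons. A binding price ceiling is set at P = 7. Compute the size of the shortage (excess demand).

At P = 7: Qd = 318 and Qs = 307.
Shortage = Qd - Qs = 318 - 307 = 11.

Shortage = 11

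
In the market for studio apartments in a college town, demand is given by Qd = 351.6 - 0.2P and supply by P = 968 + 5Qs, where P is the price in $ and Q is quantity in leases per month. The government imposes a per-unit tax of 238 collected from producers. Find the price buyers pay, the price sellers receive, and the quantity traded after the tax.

P_b = 1482, P_s = 1244, Q = 55.2

Solving each curve for Q: Qs = -193.6 + 0.2P.
The tax drives a wedge P_b - P_s = 238. Substituting P_s = P_b - 238 into supply: Qs = -241.2 + 0.2P_b.
Equate demand and the shifted supply: 351.6 - 0.2P_b = -241.2 + 0.2P_b, giving 0.4P_b = 592.8, so P_b = 1482.
Then P_s = 1482 - 238 = 1244 and Q = 351.6 - 0.2(1482) = 55.2.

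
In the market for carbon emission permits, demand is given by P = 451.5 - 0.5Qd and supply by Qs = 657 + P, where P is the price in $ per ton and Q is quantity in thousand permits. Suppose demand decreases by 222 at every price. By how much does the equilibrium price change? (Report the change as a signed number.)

ΔP = -74

Inverting to quantity form: Qd = 903 - 2P.
Equating demand and supply, 903 - 2P = 657 + P gives 3P = 246, so P* = 82.
Substitute back: Q* = 903 - 2(82) = 739.
After the shift, demand is Qd = 681 - 2P.
New equilibrium: 24 = 3P, so P = 8 and Q = 665.
ΔP = 8 - 82 = -74.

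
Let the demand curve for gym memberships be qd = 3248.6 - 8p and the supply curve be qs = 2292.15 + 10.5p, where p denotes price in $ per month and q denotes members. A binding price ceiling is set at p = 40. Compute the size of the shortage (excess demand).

Shortage = 216.45

Evaluating both curves at the ceiling price 40 gives qd = 2928.6, qs = 2712.15.
Shortage = qd - qs = 2928.6 - 2712.15 = 216.45.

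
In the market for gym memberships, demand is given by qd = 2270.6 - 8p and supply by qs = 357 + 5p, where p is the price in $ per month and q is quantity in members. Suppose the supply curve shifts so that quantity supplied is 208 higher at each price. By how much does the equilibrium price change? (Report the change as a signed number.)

The market clears where 2270.6 - 8p = 357 + 5p. Rearranging, 13p = 1913.6, hence p* = 147.2.
Plugging p* into demand: q* = 2270.6 - 8(147.2) = 1093.
After the shift, supply is qs = 565 + 5p.
Re-solving, 13p = 1705.6 gives p = 131.2 and q = 1221.
Δp = 131.2 - 147.2 = -16.

Δp = -16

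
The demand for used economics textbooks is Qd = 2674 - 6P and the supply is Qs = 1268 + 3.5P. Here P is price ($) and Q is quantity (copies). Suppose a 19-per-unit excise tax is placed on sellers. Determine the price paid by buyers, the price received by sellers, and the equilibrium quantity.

P_b = 155, P_s = 136, Q = 1744

Sellers keep P_s = P_b - 19 per unit, so supply in terms of the buyer price is Qs = 1201.5 + 3.5P_b.
Set Qd = Qs: 2674 - 6P_b = 1201.5 + 3.5P_b, so 1472.5 = 9.5P_b and P_b = 155.
Then P_s = 155 - 19 = 136 and Q = 2674 - 6(155) = 1744.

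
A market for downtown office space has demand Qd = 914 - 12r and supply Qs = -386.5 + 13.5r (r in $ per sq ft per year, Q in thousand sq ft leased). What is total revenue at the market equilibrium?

Total revenue = 15402

Equating demand and supply, 914 - 12r = -386.5 + 13.5r gives 25.5r = 1300.5, so r* = 51.
From the demand curve, Q* = 914 - 12(51) = 302.
Total revenue = r* × Q* = 51 × 302 = 15402.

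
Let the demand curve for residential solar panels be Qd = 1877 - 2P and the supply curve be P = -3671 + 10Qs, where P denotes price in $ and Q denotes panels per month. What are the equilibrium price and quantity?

Rewriting in direct form: Qs = 367.1 + 0.1P.
The market clears where 1877 - 2P = 367.1 + 0.1P. Rearranging, 2.1P = 1509.9, hence P* = 719.
Substitute back: Q* = 1877 - 2(719) = 439.

P* = 719, Q* = 439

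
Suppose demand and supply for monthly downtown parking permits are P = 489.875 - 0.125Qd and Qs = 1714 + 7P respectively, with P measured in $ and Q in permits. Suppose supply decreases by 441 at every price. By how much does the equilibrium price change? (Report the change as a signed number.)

ΔP = 29.4

In direct form, Qd = 3919 - 8P.
The market clears where 3919 - 8P = 1714 + 7P. Rearranging, 15P = 2205, hence P* = 147.
Then Q* = 3919 - 8(147) = 2743.
After the shift, supply is Qs = 1273 + 7P.
The new intersection has 2646 = 15P, i.e. P = 176.4, Q = 2507.8.
ΔP = 176.4 - 147 = 29.4.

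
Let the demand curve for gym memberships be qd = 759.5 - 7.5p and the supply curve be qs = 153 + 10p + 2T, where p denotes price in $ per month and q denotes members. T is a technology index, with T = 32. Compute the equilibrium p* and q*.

With T = 32, supply is qs = 217 + 10p.
Equating demand and supply, 759.5 - 7.5p = 217 + 10p gives 17.5p = 542.5, so p* = 31.
Then q* = 759.5 - 7.5(31) = 527.

p* = 31, q* = 527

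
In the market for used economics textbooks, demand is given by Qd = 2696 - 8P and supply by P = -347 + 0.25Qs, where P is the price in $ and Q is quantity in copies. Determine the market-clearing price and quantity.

P* = 109, Q* = 1824

Solving each curve for Q: Qs = 1388 + 4P.
The market clears where 2696 - 8P = 1388 + 4P. Rearranging, 12P = 1308, hence P* = 109.
Then Q* = 2696 - 8(109) = 1824.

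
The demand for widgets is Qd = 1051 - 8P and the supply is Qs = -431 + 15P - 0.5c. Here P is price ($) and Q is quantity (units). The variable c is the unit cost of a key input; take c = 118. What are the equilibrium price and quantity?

P* = 67, Q* = 515

With c = 118, supply is Qs = -490 + 15P.
Equating demand and supply, 1051 - 8P = -490 + 15P gives 23P = 1541, so P* = 67.
Then Q* = 1051 - 8(67) = 515.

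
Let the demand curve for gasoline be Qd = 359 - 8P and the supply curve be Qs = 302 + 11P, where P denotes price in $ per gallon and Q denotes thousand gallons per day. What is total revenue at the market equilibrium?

The market clears where 359 - 8P = 302 + 11P. Rearranging, 19P = 57, hence P* = 3.
Plugging P* into demand: Q* = 359 - 8(3) = 335.
Total revenue = P* × Q* = 3 × 335 = 1005.

Total revenue = 1005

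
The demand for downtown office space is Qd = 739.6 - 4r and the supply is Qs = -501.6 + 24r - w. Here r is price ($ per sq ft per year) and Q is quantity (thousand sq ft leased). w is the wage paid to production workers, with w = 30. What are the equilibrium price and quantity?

r* = 45.4, Q* = 558

With w = 30, supply is Qs = -531.6 + 24r.
The market clears where 739.6 - 4r = -531.6 + 24r. Rearranging, 28r = 1271.2, hence r* = 45.4.
From the demand curve, Q* = 739.6 - 4(45.4) = 558.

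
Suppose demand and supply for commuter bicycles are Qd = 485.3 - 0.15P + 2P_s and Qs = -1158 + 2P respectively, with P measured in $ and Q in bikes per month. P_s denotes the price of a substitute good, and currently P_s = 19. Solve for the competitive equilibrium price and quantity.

With P_s = 19, demand is Qd = 523.3 - 0.15P.
Set Qd = Qs: 523.3 - 0.15P = -1158 + 2P, so 1681.3 = 2.15P and P* = 782.
From the demand curve, Q* = 523.3 - 0.15(782) = 406.

P* = 782, Q* = 406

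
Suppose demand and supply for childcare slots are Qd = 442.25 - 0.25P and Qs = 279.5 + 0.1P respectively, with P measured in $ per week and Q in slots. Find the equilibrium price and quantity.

P* = 465, Q* = 326

At equilibrium Qd = Qs, so 442.25 - 0.25P = 279.5 + 0.1P; collecting terms, 162.75 = 0.35P and P* = 465.
Plugging P* into demand: Q* = 442.25 - 0.25(465) = 326.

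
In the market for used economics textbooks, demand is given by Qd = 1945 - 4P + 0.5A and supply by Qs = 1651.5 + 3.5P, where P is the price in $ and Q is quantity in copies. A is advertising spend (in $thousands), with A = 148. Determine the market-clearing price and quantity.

P* = 49, Q* = 1823

With A = 148, demand is Qd = 2019 - 4P.
Set Qd = Qs: 2019 - 4P = 1651.5 + 3.5P, so 367.5 = 7.5P and P* = 49.
Then Q* = 2019 - 4(49) = 1823.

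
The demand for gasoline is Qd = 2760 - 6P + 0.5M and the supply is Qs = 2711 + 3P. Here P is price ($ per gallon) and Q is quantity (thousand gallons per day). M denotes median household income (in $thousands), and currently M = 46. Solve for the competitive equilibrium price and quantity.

With M = 46, demand is Qd = 2783 - 6P.
Set Qd = Qs: 2783 - 6P = 2711 + 3P, so 72 = 9P and P* = 8.
Plugging P* into demand: Q* = 2783 - 6(8) = 2735.

P* = 8, Q* = 2735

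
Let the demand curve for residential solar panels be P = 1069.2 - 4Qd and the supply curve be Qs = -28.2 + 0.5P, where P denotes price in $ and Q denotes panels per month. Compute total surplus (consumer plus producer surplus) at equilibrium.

Inverting to quantity form: Qd = 267.3 - 0.25P.
Equating demand and supply, 267.3 - 0.25P = -28.2 + 0.5P gives 0.75P = 295.5, so P* = 394.
Then Q* = 267.3 - 0.25(394) = 168.8.
Demand choke price = 1069.2; supply choke price = 56.4. CS = ½(1069.2 - 394)(168.8) = 56986.88; PS = ½(394 - 56.4)(168.8) = 28493.44. Total surplus = 85480.32.

Total surplus = 85480.32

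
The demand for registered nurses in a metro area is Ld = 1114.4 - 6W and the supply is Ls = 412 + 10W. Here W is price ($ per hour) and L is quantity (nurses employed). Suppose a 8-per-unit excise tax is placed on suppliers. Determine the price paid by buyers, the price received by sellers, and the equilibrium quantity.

W_b = 48.9, W_s = 40.9, L = 821

The tax drives a wedge W_b - W_s = 8. Substituting W_s = W_b - 8 into supply: Ls = 332 + 10W_b.
Set Ld = Ls: 1114.4 - 6W_b = 332 + 10W_b, so 782.4 = 16W_b and W_b = 48.9.
Then W_s = 48.9 - 8 = 40.9 and L = 1114.4 - 6(48.9) = 821.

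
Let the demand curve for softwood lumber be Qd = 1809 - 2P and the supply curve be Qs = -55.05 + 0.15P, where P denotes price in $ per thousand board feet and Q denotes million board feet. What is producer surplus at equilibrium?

Producer surplus = 18750

At equilibrium Qd = Qs, so 1809 - 2P = -55.05 + 0.15P; collecting terms, 1864.05 = 2.15P and P* = 867.
Substitute back: Q* = 1809 - 2(867) = 75.
Supply choke price (Qs = 0): P = 367. Producer surplus = ½ × (867 - 367) × 75 = 18750.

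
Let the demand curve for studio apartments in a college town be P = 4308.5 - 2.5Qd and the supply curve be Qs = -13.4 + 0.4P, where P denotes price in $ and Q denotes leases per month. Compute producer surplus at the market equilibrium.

Producer surplus = 913781.25

In direct form, Qd = 1723.4 - 0.4P.
At equilibrium Qd = Qs, so 1723.4 - 0.4P = -13.4 + 0.4P; collecting terms, 1736.8 = 0.8P and P* = 2171.
Substitute back: Q* = 1723.4 - 0.4(2171) = 855.
Supply choke price (Qs = 0): P = 33.5. Producer surplus = ½ × (2171 - 33.5) × 855 = 913781.25.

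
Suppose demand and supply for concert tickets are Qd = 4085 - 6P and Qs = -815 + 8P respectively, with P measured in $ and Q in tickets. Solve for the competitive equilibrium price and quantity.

P* = 350, Q* = 1985

Set Qd = Qs: 4085 - 6P = -815 + 8P, so 4900 = 14P and P* = 350.
From the demand curve, Q* = 4085 - 6(350) = 1985.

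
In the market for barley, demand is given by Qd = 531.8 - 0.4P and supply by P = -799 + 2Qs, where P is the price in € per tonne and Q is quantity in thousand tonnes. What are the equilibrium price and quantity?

P* = 147, Q* = 473

Solving each curve for Q: Qs = 399.5 + 0.5P.
The market clears where 531.8 - 0.4P = 399.5 + 0.5P. Rearranging, 0.9P = 132.3, hence P* = 147.
Then Q* = 531.8 - 0.4(147) = 473.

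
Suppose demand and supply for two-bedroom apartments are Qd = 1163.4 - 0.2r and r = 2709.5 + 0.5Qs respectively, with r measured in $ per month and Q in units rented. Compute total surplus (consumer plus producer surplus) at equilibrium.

In direct form, Qs = -5419 + 2r.
Equating demand and supply, 1163.4 - 0.2r = -5419 + 2r gives 2.2r = 6582.4, so r* = 2992.
From the demand curve, Q* = 1163.4 - 0.2(2992) = 565.
Demand choke price = 5817; supply choke price = 2709.5. CS = ½(5817 - 2992)(565) = 798062.5; PS = ½(2992 - 2709.5)(565) = 79806.25. Total surplus = 877868.75.

Total surplus = 877868.75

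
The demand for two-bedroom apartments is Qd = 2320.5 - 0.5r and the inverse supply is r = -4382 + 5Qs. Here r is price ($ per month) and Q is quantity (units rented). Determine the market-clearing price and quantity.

Solving each curve for Q: Qs = 876.4 + 0.2r.
Set Qd = Qs: 2320.5 - 0.5r = 876.4 + 0.2r, so 1444.1 = 0.7r and r* = 2063.
From the demand curve, Q* = 2320.5 - 0.5(2063) = 1289.

r* = 2063, Q* = 1289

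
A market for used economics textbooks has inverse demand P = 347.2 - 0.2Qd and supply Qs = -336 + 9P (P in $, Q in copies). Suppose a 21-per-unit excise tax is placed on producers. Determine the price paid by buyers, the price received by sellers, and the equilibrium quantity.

P_b = 161.5, P_s = 140.5, Q = 928.5

Rewriting in direct form: Qd = 1736 - 5P.
The tax drives a wedge P_b - P_s = 21. Substituting P_s = P_b - 21 into supply: Qs = -525 + 9P_b.
Equate demand and the shifted supply: 1736 - 5P_b = -525 + 9P_b, giving 14P_b = 2261, so P_b = 161.5.
So P_s = 140.5 and the quantity traded is Q = 1736 - 5(161.5) = 928.5.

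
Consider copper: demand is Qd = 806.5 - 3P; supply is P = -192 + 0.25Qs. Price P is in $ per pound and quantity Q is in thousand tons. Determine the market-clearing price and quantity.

In direct form, Qs = 768 + 4P.
At equilibrium Qd = Qs, so 806.5 - 3P = 768 + 4P; collecting terms, 38.5 = 7P and P* = 5.5.
Then Q* = 806.5 - 3(5.5) = 790.

P* = 5.5, Q* = 790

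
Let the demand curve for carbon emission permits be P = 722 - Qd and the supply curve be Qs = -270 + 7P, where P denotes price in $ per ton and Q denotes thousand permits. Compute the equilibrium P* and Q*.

Inverting to quantity form: Qd = 722 - P.
At equilibrium Qd = Qs, so 722 - P = -270 + 7P; collecting terms, 992 = 8P and P* = 124.
Then Q* = 722 - 124 = 598.

P* = 124, Q* = 598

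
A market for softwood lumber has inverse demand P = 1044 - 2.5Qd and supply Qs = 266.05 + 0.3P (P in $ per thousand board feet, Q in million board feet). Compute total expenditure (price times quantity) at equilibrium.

In direct form, Qd = 417.6 - 0.4P.
At equilibrium Qd = Qs, so 417.6 - 0.4P = 266.05 + 0.3P; collecting terms, 151.55 = 0.7P and P* = 216.5.
Then Q* = 417.6 - 0.4(216.5) = 331.
Total expenditure = P* × Q* = 216.5 × 331 = 71661.5.

Total expenditure = 71661.5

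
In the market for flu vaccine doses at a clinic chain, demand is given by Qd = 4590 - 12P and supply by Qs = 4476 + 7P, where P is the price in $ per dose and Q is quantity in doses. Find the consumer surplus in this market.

The market clears where 4590 - 12P = 4476 + 7P. Rearranging, 19P = 114, hence P* = 6.
Then Q* = 4590 - 12(6) = 4518.
Demand choke price (Qd = 0): P = 4590/12 = 382.5. Consumer surplus = ½ × (382.5 - 6) × 4518 = 850513.5.

Consumer surplus = 850513.5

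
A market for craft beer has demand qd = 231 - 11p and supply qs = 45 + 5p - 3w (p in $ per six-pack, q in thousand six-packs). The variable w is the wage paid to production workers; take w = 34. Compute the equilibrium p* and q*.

p* = 18, q* = 33

With w = 34, supply is qs = -57 + 5p.
At equilibrium qd = qs, so 231 - 11p = -57 + 5p; collecting terms, 288 = 16p and p* = 18.
Plugging p* into demand: q* = 231 - 11(18) = 33.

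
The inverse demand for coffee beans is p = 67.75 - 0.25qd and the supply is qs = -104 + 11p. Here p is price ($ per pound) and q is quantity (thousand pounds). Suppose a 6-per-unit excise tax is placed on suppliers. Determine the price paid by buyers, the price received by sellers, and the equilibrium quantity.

p_b = 29.4, p_s = 23.4, q = 153.4

Solving each curve for q: qd = 271 - 4p.
With a tax of 6 on suppliers, they supply based on the net price p_s = p_b - 6, so qs = -170 + 11p_b.
Market clearing requires 271 - 4p_b = -170 + 11p_b; hence 441 = 15p_b and p_b = 29.4.
Then p_s = 29.4 - 6 = 23.4 and q = 271 - 4(29.4) = 153.4.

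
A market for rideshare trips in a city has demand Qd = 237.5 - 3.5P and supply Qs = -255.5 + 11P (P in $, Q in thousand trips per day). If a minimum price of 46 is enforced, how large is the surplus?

With P fixed at 46, quantity demanded is 76.5 and quantity supplied is 250.5.
Surplus = Qs - Qd = 250.5 - 76.5 = 174.

Surplus = 174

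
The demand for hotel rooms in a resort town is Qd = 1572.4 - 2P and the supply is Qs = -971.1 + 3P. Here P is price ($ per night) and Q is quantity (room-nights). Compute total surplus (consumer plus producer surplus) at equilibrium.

Total surplus = 128343.75

The market clears where 1572.4 - 2P = -971.1 + 3P. Rearranging, 5P = 2543.5, hence P* = 508.7.
Substitute back: Q* = 1572.4 - 2(508.7) = 555.
Demand choke price = 786.2; supply choke price = 323.7. CS = ½(786.2 - 508.7)(555) = 77006.25; PS = ½(508.7 - 323.7)(555) = 51337.5. Total surplus = 128343.75.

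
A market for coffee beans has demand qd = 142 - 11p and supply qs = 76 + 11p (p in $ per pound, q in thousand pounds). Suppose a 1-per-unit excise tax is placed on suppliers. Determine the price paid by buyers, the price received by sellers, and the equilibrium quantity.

With a tax of 1 on suppliers, they supply based on the net price p_s = p_b - 1, so qs = 65 + 11p_b.
Set qd = qs: 142 - 11p_b = 65 + 11p_b, so 77 = 22p_b and p_b = 3.5.
So p_s = 2.5 and the quantity traded is q = 142 - 11(3.5) = 103.5.

p_b = 3.5, p_s = 2.5, q = 103.5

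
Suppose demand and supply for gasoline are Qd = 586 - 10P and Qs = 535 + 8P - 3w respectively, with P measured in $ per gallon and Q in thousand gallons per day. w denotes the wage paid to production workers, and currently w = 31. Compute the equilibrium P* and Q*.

With w = 31, supply is Qs = 442 + 8P.
The market clears where 586 - 10P = 442 + 8P. Rearranging, 18P = 144, hence P* = 8.
From the demand curve, Q* = 586 - 10(8) = 506.

P* = 8, Q* = 506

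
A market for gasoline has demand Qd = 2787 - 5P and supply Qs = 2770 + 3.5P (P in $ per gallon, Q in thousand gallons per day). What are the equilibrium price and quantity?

P* = 2, Q* = 2777

Equating demand and supply, 2787 - 5P = 2770 + 3.5P gives 8.5P = 17, so P* = 2.
Plugging P* into demand: Q* = 2787 - 5(2) = 2777.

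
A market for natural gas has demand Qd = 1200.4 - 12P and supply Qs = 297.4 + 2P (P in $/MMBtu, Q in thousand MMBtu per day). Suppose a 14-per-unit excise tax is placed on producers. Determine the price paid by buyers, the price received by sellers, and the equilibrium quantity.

The tax drives a wedge P_b - P_s = 14. Substituting P_s = P_b - 14 into supply: Qs = 269.4 + 2P_b.
Set Qd = Qs: 1200.4 - 12P_b = 269.4 + 2P_b, so 931 = 14P_b and P_b = 66.5.
Then P_s = 66.5 - 14 = 52.5 and Q = 1200.4 - 12(66.5) = 402.4.

P_b = 66.5, P_s = 52.5, Q = 402.4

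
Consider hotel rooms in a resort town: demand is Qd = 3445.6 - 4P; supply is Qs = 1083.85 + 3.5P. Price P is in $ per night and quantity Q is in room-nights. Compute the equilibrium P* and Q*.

The market clears where 3445.6 - 4P = 1083.85 + 3.5P. Rearranging, 7.5P = 2361.75, hence P* = 314.9.
Then Q* = 3445.6 - 4(314.9) = 2186.

P* = 314.9, Q* = 2186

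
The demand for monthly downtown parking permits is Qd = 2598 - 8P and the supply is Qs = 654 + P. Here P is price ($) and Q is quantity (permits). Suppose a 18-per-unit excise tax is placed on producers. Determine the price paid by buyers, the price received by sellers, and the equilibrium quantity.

Producers keep P_s = P_b - 18 per unit, so supply in terms of the buyer price is Qs = 636 + P_b.
Equate demand and the shifted supply: 2598 - 8P_b = 636 + P_b, giving 9P_b = 1962, so P_b = 218.
So P_s = 200 and the quantity traded is Q = 2598 - 8(218) = 854.

P_b = 218, P_s = 200, Q = 854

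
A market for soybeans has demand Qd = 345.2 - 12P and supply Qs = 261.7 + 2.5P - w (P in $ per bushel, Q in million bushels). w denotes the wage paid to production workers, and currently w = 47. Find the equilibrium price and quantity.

With w = 47, supply is Qs = 214.7 + 2.5P.
The market clears where 345.2 - 12P = 214.7 + 2.5P. Rearranging, 14.5P = 130.5, hence P* = 9.
Plugging P* into demand: Q* = 345.2 - 12(9) = 237.2.

P* = 9, Q* = 237.2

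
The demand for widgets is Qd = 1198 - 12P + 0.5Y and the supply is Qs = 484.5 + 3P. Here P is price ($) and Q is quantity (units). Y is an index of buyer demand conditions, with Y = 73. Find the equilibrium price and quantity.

With Y = 73, demand is Qd = 1234.5 - 12P.
The market clears where 1234.5 - 12P = 484.5 + 3P. Rearranging, 15P = 750, hence P* = 50.
Plugging P* into demand: Q* = 1234.5 - 12(50) = 634.5.

P* = 50, Q* = 634.5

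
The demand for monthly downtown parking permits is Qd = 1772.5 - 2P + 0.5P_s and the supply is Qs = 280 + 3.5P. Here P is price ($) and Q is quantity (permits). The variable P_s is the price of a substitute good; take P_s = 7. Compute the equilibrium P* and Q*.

With P_s = 7, demand is Qd = 1776 - 2P.
At equilibrium Qd = Qs, so 1776 - 2P = 280 + 3.5P; collecting terms, 1496 = 5.5P and P* = 272.
Then Q* = 1776 - 2(272) = 1232.

P* = 272, Q* = 1232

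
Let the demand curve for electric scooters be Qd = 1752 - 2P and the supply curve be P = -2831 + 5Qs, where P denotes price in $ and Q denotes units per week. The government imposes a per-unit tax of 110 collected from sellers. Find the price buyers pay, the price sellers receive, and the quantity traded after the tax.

P_b = 549, P_s = 439, Q = 654

Solving each curve for Q: Qs = 566.2 + 0.2P.
Sellers keep P_s = P_b - 110 per unit, so supply in terms of the buyer price is Qs = 544.2 + 0.2P_b.
Equate demand and the shifted supply: 1752 - 2P_b = 544.2 + 0.2P_b, giving 2.2P_b = 1207.8, so P_b = 549.
So P_s = 439 and the quantity traded is Q = 1752 - 2(549) = 654.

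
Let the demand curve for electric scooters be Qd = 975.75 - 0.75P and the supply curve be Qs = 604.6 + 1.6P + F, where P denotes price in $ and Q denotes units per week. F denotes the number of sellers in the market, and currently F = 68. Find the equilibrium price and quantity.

With F = 68, supply is Qs = 672.6 + 1.6P.
Equating demand and supply, 975.75 - 0.75P = 672.6 + 1.6P gives 2.35P = 303.15, so P* = 129.
Then Q* = 975.75 - 0.75(129) = 879.

P* = 129, Q* = 879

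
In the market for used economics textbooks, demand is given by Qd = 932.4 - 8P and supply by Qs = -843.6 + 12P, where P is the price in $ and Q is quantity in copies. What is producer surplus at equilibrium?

Equating demand and supply, 932.4 - 8P = -843.6 + 12P gives 20P = 1776, so P* = 88.8.
Substitute back: Q* = 932.4 - 8(88.8) = 222.
Supply choke price (Qs = 0): P = 70.3. Producer surplus = ½ × (88.8 - 70.3) × 222 = 2053.5.

Producer surplus = 2053.5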